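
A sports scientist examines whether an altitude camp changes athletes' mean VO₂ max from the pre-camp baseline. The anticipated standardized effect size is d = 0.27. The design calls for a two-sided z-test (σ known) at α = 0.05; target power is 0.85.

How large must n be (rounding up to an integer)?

n = 124

Set Φ(δ − 1.960) = 0.85; then δ − 1.960 = Φ⁻¹(0.85) = 1.036, giving δ = 2.996.
(For δ > 0 the lower-tail rejection region contributes negligibly to power, so the one-term inversion is standard.)
δ = d·√n ⇒ n = (δ/d)² = (2.996 / 0.27)² = 123.16.
Rounding up, n = 124.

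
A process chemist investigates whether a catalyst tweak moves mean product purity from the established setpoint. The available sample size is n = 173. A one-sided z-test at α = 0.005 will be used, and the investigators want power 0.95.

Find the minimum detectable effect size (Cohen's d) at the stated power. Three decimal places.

d ≈ 0.321

Required noncentrality: δ = z_{0.005} + z_{0.05} = 2.576 + 1.645 = 4.221.
δ = d·√n ⇒ d = δ/√n = 4.221/√173 = 0.3209.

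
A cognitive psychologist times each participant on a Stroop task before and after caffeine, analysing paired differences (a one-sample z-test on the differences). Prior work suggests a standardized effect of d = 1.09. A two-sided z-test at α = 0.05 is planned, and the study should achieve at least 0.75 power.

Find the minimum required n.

n = 6

Set Φ(δ − 1.960) = 0.75; then δ − 1.960 = Φ⁻¹(0.75) = 0.674, giving δ = 2.634.
(For δ > 0 the lower-tail rejection region contributes negligibly to power, so the one-term inversion is standard.)
δ = d·√n ⇒ n = (δ/d)² = (2.634 / 1.09)² = 5.84.
Rounding up, n = 6.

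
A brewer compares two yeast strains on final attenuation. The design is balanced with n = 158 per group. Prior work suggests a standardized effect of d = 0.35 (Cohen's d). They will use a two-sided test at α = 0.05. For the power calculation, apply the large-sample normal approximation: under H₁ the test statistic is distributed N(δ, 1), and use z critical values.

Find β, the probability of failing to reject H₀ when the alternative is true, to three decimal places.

β ≈ 0.125

Noncentrality parameter: λ = d·√(n/2) = 0.35 × √(158/2) = 3.1109
Two-sided α = 0.05 → critical value z_{0.025} = 1.960.
Power = Φ(λ − 1.960) + Φ(−λ − 1.960) = Φ(1.151) + Φ(-5.071) = 0.8751 + 0.0000 = 0.8751.
Type II error: β = 1 − power = 1 − 0.8751 = 0.1249.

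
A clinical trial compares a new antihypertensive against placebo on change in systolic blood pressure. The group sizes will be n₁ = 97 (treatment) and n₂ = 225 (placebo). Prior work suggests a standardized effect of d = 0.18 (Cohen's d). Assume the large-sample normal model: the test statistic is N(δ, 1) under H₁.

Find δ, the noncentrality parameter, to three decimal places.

δ = d / √(1/n₁ + 1/n₂) = 0.18 / √(1/97 + 1/225) = 1.4819

δ ≈ 1.482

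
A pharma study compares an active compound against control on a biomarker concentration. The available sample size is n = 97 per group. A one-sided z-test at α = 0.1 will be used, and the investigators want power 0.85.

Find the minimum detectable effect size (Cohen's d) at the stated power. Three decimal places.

Need Φ(δ − 1.282) = 0.85, so δ = 1.282 + 1.036 = 2.318.
δ = d·√(n/2) ⇒ d = δ/√(n/2) = 2.318/√(97/2) = 0.3328.

d ≈ 0.333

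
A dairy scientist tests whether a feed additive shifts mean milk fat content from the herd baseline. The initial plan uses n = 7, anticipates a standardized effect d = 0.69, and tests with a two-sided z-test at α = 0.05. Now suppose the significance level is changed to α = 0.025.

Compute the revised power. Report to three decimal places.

δ = d·√n = 0.69 × √7 = 1.8256 (unchanged). New critical value: z_{0.0125} = 2.241.
Revised power = Φ(δ − 2.241) + Φ(−δ − 2.241) = Φ(-0.416) + Φ(-4.067) = 0.3388 + 0.0000 = 0.3388.

Power ≈ 0.339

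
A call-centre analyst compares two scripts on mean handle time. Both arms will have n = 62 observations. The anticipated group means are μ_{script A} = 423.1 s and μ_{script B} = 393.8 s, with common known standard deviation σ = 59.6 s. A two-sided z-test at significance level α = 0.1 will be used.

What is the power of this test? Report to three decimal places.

Standardized effect: d = |μ_{script A} − μ_{script B}| / σ = |423.1 − 393.8| / 59.6 = 0.4916
Noncentrality parameter: δ = d·√(n/2) = 0.4916 × √(62/2) = 2.7372
Critical value for a two-sided test at α = 0.1: z_{α/2} = 1.645.
Power = Φ(δ − 1.645) + Φ(−δ − 1.645) = Φ(1.092) + Φ(-4.382) = 0.8627 + 0.0000 = 0.8627.

Power ≈ 0.863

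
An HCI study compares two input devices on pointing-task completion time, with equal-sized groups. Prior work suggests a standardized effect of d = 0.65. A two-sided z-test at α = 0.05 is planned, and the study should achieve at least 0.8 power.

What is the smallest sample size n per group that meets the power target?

n = 38 per group

For power 0.8 need Φ(δ − z_{0.025}) = 0.8, so δ = z_{0.025} + z_{0.20} = 1.960 + 0.842 = 2.802.
(For δ > 0 the lower-tail rejection region contributes negligibly to power, so the one-term inversion is standard.)
δ = d·√(n/2) ⇒ n = 2(δ/d)² = 2 × (2.802 / 0.65)² = 37.15.
Rounding up, n = 38 per group.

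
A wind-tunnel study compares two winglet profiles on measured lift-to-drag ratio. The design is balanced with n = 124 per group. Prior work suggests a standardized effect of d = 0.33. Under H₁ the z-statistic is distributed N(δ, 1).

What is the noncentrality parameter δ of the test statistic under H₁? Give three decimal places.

δ = d·√(n/2) = 0.33 × √(124/2) = 2.5984

δ ≈ 2.598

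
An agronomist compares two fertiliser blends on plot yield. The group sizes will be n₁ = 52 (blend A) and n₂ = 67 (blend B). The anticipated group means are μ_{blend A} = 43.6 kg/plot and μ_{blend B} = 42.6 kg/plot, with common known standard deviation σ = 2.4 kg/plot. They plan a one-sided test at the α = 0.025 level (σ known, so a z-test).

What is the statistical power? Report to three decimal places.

Standardized effect: d = |μ_{blend A} − μ_{blend B}| / σ = |43.6 − 42.6| / 2.4 = 0.4167
Noncentrality parameter: δ = d / √(1/n₁ + 1/n₂) = 0.4167 / √(1/52 + 1/67) = 2.2545
One-sided α = 0.025 → critical value z_{0.025} = 1.960.
Power = P(Z > 1.960 − δ) = Φ(0.295) = 0.6158.

Power ≈ 0.616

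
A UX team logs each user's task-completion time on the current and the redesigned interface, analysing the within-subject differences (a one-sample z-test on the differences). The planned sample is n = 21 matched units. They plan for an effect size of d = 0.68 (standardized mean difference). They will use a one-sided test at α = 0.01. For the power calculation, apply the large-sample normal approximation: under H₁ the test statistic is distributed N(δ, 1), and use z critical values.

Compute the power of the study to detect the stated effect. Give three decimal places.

Noncentrality parameter: δ = d·√n = 0.68 × √21 = 3.1162
One-sided α = 0.01 → critical value z_{0.01} = 2.326.
Power = Φ(δ − 2.326) = Φ(0.790) = 0.7852.

Power ≈ 0.785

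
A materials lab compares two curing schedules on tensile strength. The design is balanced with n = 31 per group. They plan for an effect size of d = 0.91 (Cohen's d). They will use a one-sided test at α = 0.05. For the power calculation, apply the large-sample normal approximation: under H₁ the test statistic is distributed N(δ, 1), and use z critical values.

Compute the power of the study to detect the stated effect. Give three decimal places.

Noncentrality parameter: δ = d·√(n/2) = 0.91 × √(31/2) = 3.5827
One-sided α = 0.05 → critical value z_{0.05} = 1.645.
Power = P(Z > 1.645 − δ) = Φ(1.938) = 0.9737.

Power ≈ 0.974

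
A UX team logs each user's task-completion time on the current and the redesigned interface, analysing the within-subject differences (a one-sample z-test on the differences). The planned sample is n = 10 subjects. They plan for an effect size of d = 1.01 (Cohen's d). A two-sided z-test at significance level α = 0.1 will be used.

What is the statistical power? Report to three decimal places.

Noncentrality parameter: δ = d·√n = 1.01 × √10 = 3.1939
Two-sided α = 0.1 → critical value z_{0.05} = 1.645.
Power = Φ(δ − 1.645) + Φ(−δ − 1.645) = Φ(1.549) + Φ(-4.839) = 0.9393 + 0.0000 = 0.9393.

Power ≈ 0.939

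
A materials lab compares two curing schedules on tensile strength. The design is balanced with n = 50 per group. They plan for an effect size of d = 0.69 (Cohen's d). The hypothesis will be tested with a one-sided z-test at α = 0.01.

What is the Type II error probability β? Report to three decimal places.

Noncentrality parameter: δ = d·√(n/2) = 0.69 × √(50/2) = 3.4500
Critical value for a one-sided test at α = 0.01: z_α = 2.326.
Power = P(Z > 2.326 − δ) = Φ(1.124) = 0.8694.
Type II error: β = 1 − power = 1 − 0.8694 = 0.1306.

β ≈ 0.131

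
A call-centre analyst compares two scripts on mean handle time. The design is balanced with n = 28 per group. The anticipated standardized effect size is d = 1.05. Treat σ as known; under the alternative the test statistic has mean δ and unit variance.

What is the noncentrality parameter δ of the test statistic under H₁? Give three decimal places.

The noncentrality parameter scales effect size by the design's sample-size factor: δ = d·√(n/2) = 1.05 × √(28/2) = 3.9287

δ ≈ 3.929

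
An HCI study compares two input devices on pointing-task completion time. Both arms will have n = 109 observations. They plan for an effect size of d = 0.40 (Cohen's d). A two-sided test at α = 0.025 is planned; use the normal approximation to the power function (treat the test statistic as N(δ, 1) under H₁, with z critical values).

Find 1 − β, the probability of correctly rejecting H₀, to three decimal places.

Power ≈ 0.762

Noncentrality parameter: δ = d·√(n/2) = 0.40 × √(109/2) = 2.9530
Critical value for a two-sided test at α = 0.025: z_{α/2} = 2.241.
Power = Φ(δ − 2.241) + Φ(−δ − 2.241) = Φ(0.712) + Φ(-5.194) = 0.7616 + 0.0000 = 0.7616.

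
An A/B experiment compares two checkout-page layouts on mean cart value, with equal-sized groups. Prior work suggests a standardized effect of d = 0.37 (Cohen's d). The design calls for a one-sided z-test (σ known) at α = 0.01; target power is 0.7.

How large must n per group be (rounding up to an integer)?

Set Φ(δ − 2.326) = 0.7; then δ − 2.326 = Φ⁻¹(0.7) = 0.524, giving δ = 2.851.
δ = d·√(n/2) ⇒ n = 2(δ/d)² = 2 × (2.851 / 0.37)² = 118.73.
Rounding up, n = 119 per group.

n = 119 per group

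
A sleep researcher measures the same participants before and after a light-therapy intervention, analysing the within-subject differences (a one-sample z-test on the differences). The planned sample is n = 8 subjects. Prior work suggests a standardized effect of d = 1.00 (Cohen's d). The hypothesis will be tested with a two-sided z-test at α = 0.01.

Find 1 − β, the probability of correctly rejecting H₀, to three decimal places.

Power ≈ 0.600

Noncentrality parameter: δ = d·√n = 1.00 × √8 = 2.8284
Two-sided α = 0.01 → critical value z_{0.005} = 2.576.
Power = Φ(δ − 2.576) + Φ(−δ − 2.576) = Φ(0.253) + Φ(-5.404) = 0.5997 + 0.0000 = 0.5997.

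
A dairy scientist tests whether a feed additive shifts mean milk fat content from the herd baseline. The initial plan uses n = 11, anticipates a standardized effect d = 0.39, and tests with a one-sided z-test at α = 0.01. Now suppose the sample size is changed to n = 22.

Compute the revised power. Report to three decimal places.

With n = 22: δ = d·√n = 0.39 × √22 = 1.8293. Critical value z_{0.01} = 2.326.
Revised power = P(Z > 2.326 − δ) = Φ(-0.497) = 0.3096.

Power ≈ 0.310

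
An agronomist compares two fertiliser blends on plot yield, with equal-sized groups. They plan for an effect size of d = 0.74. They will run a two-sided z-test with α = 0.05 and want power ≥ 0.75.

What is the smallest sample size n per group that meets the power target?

n = 26 per group

For power 0.75 need Φ(δ − z_{0.025}) = 0.75, so δ = z_{0.025} + z_{0.25} = 1.960 + 0.674 = 2.634.
(The Φ(−δ − z_{α/2}) term is vanishingly small for δ > 0 and is dropped in the standard sample-size formula.)
δ = d·√(n/2) ⇒ n = 2(δ/d)² = 2 × (2.634 / 0.74)² = 25.35.
Rounding up, n = 26 per group.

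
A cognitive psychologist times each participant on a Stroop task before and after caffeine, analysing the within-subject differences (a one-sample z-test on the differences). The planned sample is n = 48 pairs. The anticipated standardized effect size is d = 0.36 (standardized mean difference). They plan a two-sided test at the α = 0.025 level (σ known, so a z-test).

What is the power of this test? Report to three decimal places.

Noncentrality parameter: δ = d·√n = 0.36 × √48 = 2.4942
Two-sided α = 0.025 → critical value z_{0.0125} = 2.241.
Power = Φ(δ − 2.241) + Φ(−δ − 2.241) = Φ(0.253) + Φ(-4.736) = 0.5998 + 0.0000 = 0.5998.

Power ≈ 0.600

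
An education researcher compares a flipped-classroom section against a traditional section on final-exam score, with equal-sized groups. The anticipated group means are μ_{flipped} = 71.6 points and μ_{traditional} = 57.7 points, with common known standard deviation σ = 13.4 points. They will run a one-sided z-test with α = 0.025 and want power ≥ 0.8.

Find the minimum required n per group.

n = 15 per group

Standardized effect: d = |μ_{flipped} − μ_{traditional}| / σ = |71.6 − 57.7| / 13.4 = 1.0373
Set Φ(δ − 1.960) = 0.8; then δ − 1.960 = Φ⁻¹(0.8) = 0.842, giving δ = 2.802.
δ = d·√(n/2) ⇒ n = 2(δ/d)² = 2 × (2.802 / 1.0373)² = 14.59.
Round up to the next whole unit.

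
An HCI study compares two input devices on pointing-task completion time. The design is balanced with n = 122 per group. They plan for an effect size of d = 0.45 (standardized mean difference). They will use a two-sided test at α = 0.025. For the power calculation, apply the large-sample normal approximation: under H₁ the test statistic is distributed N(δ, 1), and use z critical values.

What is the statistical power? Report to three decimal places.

Noncentrality parameter: δ = d·√(n/2) = 0.45 × √(122/2) = 3.5146
Two-sided α = 0.025 → critical value z_{0.0125} = 2.241.
Power = Φ(δ − 2.241) + Φ(−δ − 2.241) = Φ(1.273) + Φ(-5.756) = 0.8985 + 0.0000 = 0.8985.

Power ≈ 0.899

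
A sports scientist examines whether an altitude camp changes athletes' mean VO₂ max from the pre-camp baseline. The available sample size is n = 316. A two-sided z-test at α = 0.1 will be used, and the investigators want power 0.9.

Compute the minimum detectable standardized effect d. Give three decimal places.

d ≈ 0.165

Required noncentrality: δ = z_{0.05} + z_{0.10} = 1.645 + 1.282 = 2.926.
(The second rejection-region term Φ(−δ − z_{α/2}) is negligible and dropped.)
δ = d·√n ⇒ d = δ/√n = 2.926/√316 = 0.1646.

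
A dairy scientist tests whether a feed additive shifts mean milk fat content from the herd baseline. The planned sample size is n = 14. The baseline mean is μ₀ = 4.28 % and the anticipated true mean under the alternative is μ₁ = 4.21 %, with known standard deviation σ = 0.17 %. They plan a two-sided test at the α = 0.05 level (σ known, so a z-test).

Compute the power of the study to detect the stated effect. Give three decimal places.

Standardized effect: d = |μ₁ − μ₀| / σ = |4.21 − 4.28| / 0.17 = 0.4118
Noncentrality parameter: δ = d·√n = 0.4118 × √14 = 1.5407
Two-sided α = 0.05 → critical value z_{0.025} = 1.960.
Power = Φ(δ − 1.960) + Φ(−δ − 1.960) = Φ(-0.419) + Φ(-3.501) = 0.3375 + 0.0002 = 0.3377.

Power ≈ 0.338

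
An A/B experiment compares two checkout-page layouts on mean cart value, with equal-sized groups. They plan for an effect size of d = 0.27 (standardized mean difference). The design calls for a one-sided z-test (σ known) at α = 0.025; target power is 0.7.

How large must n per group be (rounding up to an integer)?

n = 170 per group

For power 0.7 need Φ(δ − z_{0.025}) = 0.7, so δ = z_{0.025} + z_{0.30} = 1.960 + 0.524 = 2.484.
δ = d·√(n/2) ⇒ n = 2(δ/d)² = 2 × (2.484 / 0.27)² = 169.33.
Rounding up, n = 170 per group.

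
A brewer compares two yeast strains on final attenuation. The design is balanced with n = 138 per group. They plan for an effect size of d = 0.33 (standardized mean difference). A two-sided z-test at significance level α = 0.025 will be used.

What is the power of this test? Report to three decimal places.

Noncentrality parameter: δ = d·√(n/2) = 0.33 × √(138/2) = 2.7412
Two-sided α = 0.025 → critical value z_{0.0125} = 2.241.
Power = Φ(δ − 2.241) + Φ(−δ − 2.241) = Φ(0.500) + Φ(-4.983) = 0.6914 + 0.0000 = 0.6914.

Power ≈ 0.691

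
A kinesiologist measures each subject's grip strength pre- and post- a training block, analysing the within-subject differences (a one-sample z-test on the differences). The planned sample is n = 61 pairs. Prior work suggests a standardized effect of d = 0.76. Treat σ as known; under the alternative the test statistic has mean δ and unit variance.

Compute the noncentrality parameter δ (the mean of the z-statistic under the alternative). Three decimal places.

The noncentrality parameter scales effect size by the design's sample-size factor: δ = d·√n = 0.76 × √61 = 5.9358

δ ≈ 5.936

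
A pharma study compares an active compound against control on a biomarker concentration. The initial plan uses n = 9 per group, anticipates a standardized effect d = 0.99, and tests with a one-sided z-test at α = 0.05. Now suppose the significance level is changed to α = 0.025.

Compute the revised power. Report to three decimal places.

Power ≈ 0.556

δ = d·√(n/2) = 0.99 × √(9/2) = 2.1001 (unchanged). New critical value: z_{0.025} = 1.960.
Revised power = P(Z > 1.960 − δ) = Φ(0.140) = 0.5557.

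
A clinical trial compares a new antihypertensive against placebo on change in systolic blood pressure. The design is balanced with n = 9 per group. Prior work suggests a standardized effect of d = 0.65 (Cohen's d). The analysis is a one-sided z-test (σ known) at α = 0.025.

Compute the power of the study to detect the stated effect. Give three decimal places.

Noncentrality parameter: δ = d·√(n/2) = 0.65 × √(9/2) = 1.3789
One-sided α = 0.025 → critical value z_{0.025} = 1.960.
Power = P(Z > 1.960 − δ) = Φ(-0.581) = 0.2806.

Power ≈ 0.281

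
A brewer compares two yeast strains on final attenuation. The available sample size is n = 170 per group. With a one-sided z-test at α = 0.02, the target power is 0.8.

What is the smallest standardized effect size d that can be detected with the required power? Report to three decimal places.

d ≈ 0.314

Need Φ(δ − 2.054) = 0.8, so δ = 2.054 + 0.842 = 2.895.
δ = d·√(n/2) ⇒ d = δ/√(n/2) = 2.895/√(170/2) = 0.3140.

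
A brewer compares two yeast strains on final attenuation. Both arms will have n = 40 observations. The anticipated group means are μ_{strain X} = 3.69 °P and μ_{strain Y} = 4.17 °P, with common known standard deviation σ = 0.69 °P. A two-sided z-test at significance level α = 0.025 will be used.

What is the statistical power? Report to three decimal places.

Power ≈ 0.808

Standardized effect: d = |μ_{strain X} − μ_{strain Y}| / σ = |3.69 − 4.17| / 0.69 = 0.6957
Noncentrality parameter: δ = d·√(n/2) = 0.6957 × √(40/2) = 3.1111
Critical value for a two-sided test at α = 0.025: z_{α/2} = 2.241.
Power = Φ(δ − 2.241) + Φ(−δ − 2.241) = Φ(0.870) + Φ(-5.352) = 0.8078 + 0.0000 = 0.8078.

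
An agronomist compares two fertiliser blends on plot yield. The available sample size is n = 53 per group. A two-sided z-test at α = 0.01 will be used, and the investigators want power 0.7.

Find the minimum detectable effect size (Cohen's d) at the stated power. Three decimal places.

d ≈ 0.602

Required noncentrality: δ = z_{0.005} + z_{0.30} = 2.576 + 0.524 = 3.100.
(Lower-tail contribution to power is negligible for δ > 0.)
δ = d·√(n/2) ⇒ d = δ/√(n/2) = 3.100/√(53/2) = 0.6022.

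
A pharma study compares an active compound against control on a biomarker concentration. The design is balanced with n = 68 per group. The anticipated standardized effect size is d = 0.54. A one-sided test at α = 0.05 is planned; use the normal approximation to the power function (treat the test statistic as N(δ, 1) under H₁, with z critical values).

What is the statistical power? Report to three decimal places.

Power ≈ 0.934

Noncentrality parameter: δ = d·√(n/2) = 0.54 × √(68/2) = 3.1487
One-sided α = 0.05 → critical value z_{0.05} = 1.645.
Power = P(Z > 1.645 − δ) = Φ(1.504) = 0.9337.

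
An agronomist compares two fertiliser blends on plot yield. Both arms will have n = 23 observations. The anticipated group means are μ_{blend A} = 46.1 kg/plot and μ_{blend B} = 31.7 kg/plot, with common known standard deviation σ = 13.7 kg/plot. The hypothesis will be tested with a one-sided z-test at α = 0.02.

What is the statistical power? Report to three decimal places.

Standardized effect: d = |μ_{blend A} − μ_{blend B}| / σ = |46.1 − 31.7| / 13.7 = 1.0511
Noncentrality parameter: δ = d·√(n/2) = 1.0511 × √(23/2) = 3.5644
Critical value for a one-sided test at α = 0.02: z_α = 2.054.
Power = P(Z > 2.054 − δ) = Φ(1.511) = 0.9346.

Power ≈ 0.935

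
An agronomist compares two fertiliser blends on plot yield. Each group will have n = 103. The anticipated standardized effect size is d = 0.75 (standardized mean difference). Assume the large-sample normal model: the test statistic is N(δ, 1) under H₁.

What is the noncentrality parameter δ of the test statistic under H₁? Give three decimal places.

δ = d·√(n/2) = 0.75 × √(103/2) = 5.3823

δ ≈ 5.382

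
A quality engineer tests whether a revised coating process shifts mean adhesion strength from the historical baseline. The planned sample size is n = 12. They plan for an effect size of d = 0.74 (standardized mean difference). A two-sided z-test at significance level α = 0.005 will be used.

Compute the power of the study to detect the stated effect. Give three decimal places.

Power ≈ 0.404

Noncentrality parameter: δ = d·√n = 0.74 × √12 = 2.5634
Two-sided α = 0.005 → critical value z_{0.0025} = 2.807.
Power = Φ(δ − 2.807) + Φ(−δ − 2.807) = Φ(-0.244) + Φ(-5.370) = 0.4038 + 0.0000 = 0.4038.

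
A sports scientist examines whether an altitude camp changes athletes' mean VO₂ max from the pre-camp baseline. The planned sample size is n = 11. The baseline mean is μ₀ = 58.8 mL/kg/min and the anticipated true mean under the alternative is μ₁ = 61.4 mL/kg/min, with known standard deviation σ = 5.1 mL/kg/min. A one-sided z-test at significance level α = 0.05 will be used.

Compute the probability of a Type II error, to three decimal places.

β ≈ 0.482

Standardized effect: d = |μ₁ − μ₀| / σ = |61.4 − 58.8| / 5.1 = 0.5098
Noncentrality parameter: δ = d·√n = 0.5098 × √11 = 1.6908
One-sided α = 0.05 → critical value z_{0.05} = 1.645.
Power = Φ(δ − 1.645) = Φ(0.046) = 0.5183.
Type II error: β = 1 − power = 1 − 0.5183 = 0.4817.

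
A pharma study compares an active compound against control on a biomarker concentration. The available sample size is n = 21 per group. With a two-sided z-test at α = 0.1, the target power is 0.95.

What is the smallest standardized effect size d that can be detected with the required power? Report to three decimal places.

d ≈ 1.015

Required noncentrality: δ = z_{0.05} + z_{0.05} = 1.645 + 1.645 = 3.290.
(Lower-tail contribution to power is negligible for δ > 0.)
δ = d·√(n/2) ⇒ d = δ/√(n/2) = 3.290/√(21/2) = 1.0152.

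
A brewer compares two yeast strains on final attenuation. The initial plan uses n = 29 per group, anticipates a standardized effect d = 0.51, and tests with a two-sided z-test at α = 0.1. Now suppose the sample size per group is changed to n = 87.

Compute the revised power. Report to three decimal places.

Power ≈ 0.957

With n = 87 per group: δ = d·√(n/2) = 0.51 × √(87/2) = 3.3637. Critical value z_{0.05} = 1.645.
Revised power = Φ(δ − 1.645) + Φ(−δ − 1.645) = Φ(1.719) + Φ(-5.009) = 0.9572 + 0.0000 = 0.9572.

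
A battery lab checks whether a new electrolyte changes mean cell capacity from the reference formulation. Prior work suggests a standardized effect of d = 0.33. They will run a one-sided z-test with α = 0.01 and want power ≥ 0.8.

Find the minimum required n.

For power 0.8 need Φ(δ − z_{0.01}) = 0.8, so δ = z_{0.01} + z_{0.20} = 2.326 + 0.842 = 3.168.
δ = d·√n ⇒ n = (δ/d)² = (3.168 / 0.33)² = 92.16.
Round up to the next whole unit.

n = 93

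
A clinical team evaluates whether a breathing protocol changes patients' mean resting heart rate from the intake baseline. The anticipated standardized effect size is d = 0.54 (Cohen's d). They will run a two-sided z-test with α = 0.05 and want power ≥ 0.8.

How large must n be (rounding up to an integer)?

Set Φ(δ − 1.960) = 0.8; then δ − 1.960 = Φ⁻¹(0.8) = 0.842, giving δ = 2.802.
(For δ > 0 the lower-tail rejection region contributes negligibly to power, so the one-term inversion is standard.)
δ = d·√n ⇒ n = (δ/d)² = (2.802 / 0.54)² = 26.92.
Round up to the next whole unit.

n = 27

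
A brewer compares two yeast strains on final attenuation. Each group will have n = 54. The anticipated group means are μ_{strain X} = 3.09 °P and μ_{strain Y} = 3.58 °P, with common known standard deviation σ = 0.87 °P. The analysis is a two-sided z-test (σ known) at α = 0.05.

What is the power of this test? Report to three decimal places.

Standardized effect: d = |μ_{strain X} − μ_{strain Y}| / σ = |3.09 − 3.58| / 0.87 = 0.5632
Noncentrality parameter: δ = d·√(n/2) = 0.5632 × √(54/2) = 2.9266
Critical value for a two-sided test at α = 0.05: z_{α/2} = 1.960.
Power = Φ(δ − 1.960) + Φ(−δ − 1.960) = Φ(0.967) + Φ(-4.887) = 0.8331 + 0.0000 = 0.8331.

Power ≈ 0.833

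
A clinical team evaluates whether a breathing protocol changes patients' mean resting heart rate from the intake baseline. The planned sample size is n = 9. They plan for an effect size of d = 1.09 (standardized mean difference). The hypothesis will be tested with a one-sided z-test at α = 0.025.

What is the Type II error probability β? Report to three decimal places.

β ≈ 0.095

Noncentrality parameter: δ = d·√n = 1.09 × √9 = 3.2700
One-sided α = 0.025 → critical value z_{0.025} = 1.960.
Power = P(Z > 1.960 − δ) = Φ(1.310) = 0.9049.
Type II error: β = 1 − power = 1 − 0.9049 = 0.0951.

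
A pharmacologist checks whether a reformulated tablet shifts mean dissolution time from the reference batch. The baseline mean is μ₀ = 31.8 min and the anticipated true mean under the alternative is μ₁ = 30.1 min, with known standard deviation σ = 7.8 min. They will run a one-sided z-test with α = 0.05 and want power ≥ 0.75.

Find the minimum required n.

n = 114

Standardized effect: d = |μ₁ − μ₀| / σ = |30.1 − 31.8| / 7.8 = 0.2179
Set Φ(δ − 1.645) = 0.75; then δ − 1.645 = Φ⁻¹(0.75) = 0.674, giving δ = 2.319.
δ = d·√n ⇒ n = (δ/d)² = (2.319 / 0.2179)² = 113.25.
Rounding up, n = 114.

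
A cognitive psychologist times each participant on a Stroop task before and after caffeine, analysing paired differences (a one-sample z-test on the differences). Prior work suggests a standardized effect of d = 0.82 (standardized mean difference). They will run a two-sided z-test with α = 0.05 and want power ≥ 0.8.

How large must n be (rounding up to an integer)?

n = 12

Set Φ(δ − 1.960) = 0.8; then δ − 1.960 = Φ⁻¹(0.8) = 0.842, giving δ = 2.802.
(Ignoring the negligible lower-tail rejection probability gives the usual closed-form inversion.)
δ = d·√n ⇒ n = (δ/d)² = (2.802 / 0.82)² = 11.67.
Round up to the next whole unit.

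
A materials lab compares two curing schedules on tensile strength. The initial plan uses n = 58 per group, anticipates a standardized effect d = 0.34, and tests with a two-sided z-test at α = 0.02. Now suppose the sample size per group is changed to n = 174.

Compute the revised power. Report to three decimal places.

Power ≈ 0.801

With n = 174 per group: δ = d·√(n/2) = 0.34 × √(174/2) = 3.1713. Critical value z_{0.01} = 2.326.
Revised power = Φ(δ − 2.326) + Φ(−δ − 2.326) = Φ(0.845) + Φ(-5.498) = 0.8009 + 0.0000 = 0.8009.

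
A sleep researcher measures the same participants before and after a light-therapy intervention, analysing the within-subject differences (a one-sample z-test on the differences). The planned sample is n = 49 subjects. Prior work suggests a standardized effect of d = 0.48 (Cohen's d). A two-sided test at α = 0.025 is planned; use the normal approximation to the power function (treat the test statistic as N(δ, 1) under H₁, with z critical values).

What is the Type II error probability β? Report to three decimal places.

β ≈ 0.132

Noncentrality parameter: δ = d·√n = 0.48 × √49 = 3.3600
Two-sided α = 0.025 → critical value z_{0.0125} = 2.241.
Power = Φ(δ − 2.241) + Φ(−δ − 2.241) = Φ(1.119) + Φ(-5.601) = 0.8683 + 0.0000 = 0.8683.
Type II error: β = 1 − power = 1 − 0.8683 = 0.1317.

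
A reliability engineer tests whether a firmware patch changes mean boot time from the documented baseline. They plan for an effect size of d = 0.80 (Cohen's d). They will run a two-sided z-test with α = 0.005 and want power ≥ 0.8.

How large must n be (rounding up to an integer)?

n = 21

For power 0.8 need Φ(δ − z_{0.0025}) = 0.8, so δ = z_{0.0025} + z_{0.20} = 2.807 + 0.842 = 3.649.
(Ignoring the negligible lower-tail rejection probability gives the usual closed-form inversion.)
δ = d·√n ⇒ n = (δ/d)² = (3.649 / 0.80)² = 20.80.
Rounding up, n = 21.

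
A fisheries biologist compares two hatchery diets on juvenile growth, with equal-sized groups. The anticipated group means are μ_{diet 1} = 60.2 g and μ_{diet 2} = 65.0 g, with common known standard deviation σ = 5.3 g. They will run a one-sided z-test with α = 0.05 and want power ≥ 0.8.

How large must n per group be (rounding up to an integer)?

Standardized effect: d = |μ_{diet 1} − μ_{diet 2}| / σ = |60.2 − 65.0| / 5.3 = 0.9057
For power 0.8 need Φ(δ − z_{0.05}) = 0.8, so δ = z_{0.05} + z_{0.20} = 1.645 + 0.842 = 2.486.
δ = d·√(n/2) ⇒ n = 2(δ/d)² = 2 × (2.486 / 0.9057)² = 15.08.
Round up to the next whole unit.

n = 16 per group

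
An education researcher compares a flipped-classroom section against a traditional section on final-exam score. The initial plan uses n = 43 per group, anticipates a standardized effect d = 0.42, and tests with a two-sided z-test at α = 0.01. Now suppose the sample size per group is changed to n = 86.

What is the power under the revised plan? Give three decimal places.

Power ≈ 0.571

With n = 86 per group: δ = d·√(n/2) = 0.42 × √(86/2) = 2.7541. Critical value z_{0.005} = 2.576.
Revised power = Φ(δ − 2.576) + Φ(−δ − 2.576) = Φ(0.178) + Φ(-5.330) = 0.5708 + 0.0000 = 0.5708.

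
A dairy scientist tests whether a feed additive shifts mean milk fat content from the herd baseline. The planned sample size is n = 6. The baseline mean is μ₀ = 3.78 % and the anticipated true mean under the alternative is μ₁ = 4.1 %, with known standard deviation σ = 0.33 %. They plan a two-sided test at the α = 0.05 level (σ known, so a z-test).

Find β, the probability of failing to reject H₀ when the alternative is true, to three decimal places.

β ≈ 0.339

Standardized effect: d = |μ₁ − μ₀| / σ = |4.1 − 3.78| / 0.33 = 0.9697
Noncentrality parameter: δ = d·√n = 0.9697 × √6 = 2.3753
Two-sided α = 0.05 → critical value z_{0.025} = 1.960.
Power = Φ(δ − 1.960) + Φ(−δ − 1.960) = Φ(0.415) + Φ(-4.335) = 0.6610 + 0.0000 = 0.6610.
Type II error: β = 1 − power = 1 − 0.6610 = 0.3390.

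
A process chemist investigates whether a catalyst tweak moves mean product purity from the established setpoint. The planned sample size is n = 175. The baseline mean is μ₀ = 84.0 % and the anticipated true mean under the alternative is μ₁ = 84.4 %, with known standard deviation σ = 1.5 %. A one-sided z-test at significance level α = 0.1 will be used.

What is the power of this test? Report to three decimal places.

Standardized effect: d = |μ₁ − μ₀| / σ = |84.4 − 84.0| / 1.5 = 0.2667
Noncentrality parameter: δ = d·√n = 0.2667 × √175 = 3.5277
One-sided α = 0.1 → critical value z_{0.1} = 1.282.
Power = P(Z > 1.282 − δ) = Φ(2.246) = 0.9877.

Power ≈ 0.988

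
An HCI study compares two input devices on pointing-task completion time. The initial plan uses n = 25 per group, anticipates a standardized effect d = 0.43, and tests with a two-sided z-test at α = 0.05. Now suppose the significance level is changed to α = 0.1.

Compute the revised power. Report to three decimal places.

Power ≈ 0.451

δ = d·√(n/2) = 0.43 × √(25/2) = 1.5203 (unchanged). New critical value: z_{0.05} = 1.645.
Revised power = Φ(δ − 1.645) + Φ(−δ − 1.645) = Φ(-0.125) + Φ(-3.165) = 0.4504 + 0.0008 = 0.4512.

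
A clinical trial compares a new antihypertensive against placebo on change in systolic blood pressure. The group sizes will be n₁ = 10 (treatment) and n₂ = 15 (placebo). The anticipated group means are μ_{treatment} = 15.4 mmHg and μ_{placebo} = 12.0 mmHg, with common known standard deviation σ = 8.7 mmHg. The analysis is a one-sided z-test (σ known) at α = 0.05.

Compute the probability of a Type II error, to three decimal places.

β ≈ 0.754

Standardized effect: d = |μ_{treatment} − μ_{placebo}| / σ = |15.4 − 12.0| / 8.7 = 0.3908
Noncentrality parameter: δ = d / √(1/n₁ + 1/n₂) = 0.3908 / √(1/10 + 1/15) = 0.9573
One-sided α = 0.05 → critical value z_{0.05} = 1.645.
Power = P(Z > 1.645 − δ) = Φ(-0.688) = 0.2459.
Type II error: β = 1 − power = 1 − 0.2459 = 0.7541.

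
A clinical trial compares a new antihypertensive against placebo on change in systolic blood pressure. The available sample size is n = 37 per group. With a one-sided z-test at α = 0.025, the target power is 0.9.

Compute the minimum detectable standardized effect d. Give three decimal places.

d ≈ 0.754

Required noncentrality: δ = z_{0.025} + z_{0.10} = 1.960 + 1.282 = 3.242.
δ = d·√(n/2) ⇒ d = δ/√(n/2) = 3.242/√(37/2) = 0.7536.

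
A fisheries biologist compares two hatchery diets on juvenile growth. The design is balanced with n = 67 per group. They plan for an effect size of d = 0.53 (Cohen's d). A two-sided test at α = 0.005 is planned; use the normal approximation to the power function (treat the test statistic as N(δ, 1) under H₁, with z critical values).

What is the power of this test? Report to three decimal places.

Power ≈ 0.603

Noncentrality parameter: δ = d·√(n/2) = 0.53 × √(67/2) = 3.0676
Critical value for a two-sided test at α = 0.005: z_{α/2} = 2.807.
Power = Φ(δ − 2.807) + Φ(−δ − 2.807) = Φ(0.261) + Φ(-5.875) = 0.6028 + 0.0000 = 0.6028.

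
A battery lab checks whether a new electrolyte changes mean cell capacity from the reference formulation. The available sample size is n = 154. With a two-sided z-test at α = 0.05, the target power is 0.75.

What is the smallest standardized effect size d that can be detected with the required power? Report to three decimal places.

d ≈ 0.212

Need Φ(δ − 1.960) = 0.75, so δ = 1.960 + 0.674 = 2.634.
(Lower-tail contribution to power is negligible for δ > 0.)
δ = d·√n ⇒ d = δ/√n = 2.634/√154 = 0.2123.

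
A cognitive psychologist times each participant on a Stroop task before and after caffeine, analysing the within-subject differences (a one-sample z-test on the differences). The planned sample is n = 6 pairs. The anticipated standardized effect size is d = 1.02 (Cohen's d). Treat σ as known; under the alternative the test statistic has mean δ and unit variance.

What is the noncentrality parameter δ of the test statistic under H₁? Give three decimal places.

δ ≈ 2.498

δ = d·√n = 1.02 × √6 = 2.4985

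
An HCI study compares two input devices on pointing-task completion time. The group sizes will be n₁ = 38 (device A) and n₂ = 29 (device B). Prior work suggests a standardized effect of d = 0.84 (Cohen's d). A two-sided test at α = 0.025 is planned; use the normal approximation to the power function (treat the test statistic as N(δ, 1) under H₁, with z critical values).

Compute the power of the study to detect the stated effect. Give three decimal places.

Noncentrality parameter: δ = d / √(1/n₁ + 1/n₂) = 0.84 / √(1/38 + 1/29) = 3.4067
Critical value for a two-sided test at α = 0.025: z_{α/2} = 2.241.
Power = Φ(δ − 2.241) + Φ(−δ − 2.241) = Φ(1.165) + Φ(-5.648) = 0.8780 + 0.0000 = 0.8780.

Power ≈ 0.878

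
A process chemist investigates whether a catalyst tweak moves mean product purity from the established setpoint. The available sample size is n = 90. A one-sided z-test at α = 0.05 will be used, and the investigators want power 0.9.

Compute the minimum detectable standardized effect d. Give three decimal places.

Required noncentrality: δ = z_{0.05} + z_{0.10} = 1.645 + 1.282 = 2.926.
δ = d·√n ⇒ d = δ/√n = 2.926/√90 = 0.3085.

d ≈ 0.308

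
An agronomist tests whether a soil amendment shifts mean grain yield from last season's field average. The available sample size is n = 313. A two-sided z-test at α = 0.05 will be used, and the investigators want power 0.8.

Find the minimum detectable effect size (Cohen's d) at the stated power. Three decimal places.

d ≈ 0.158

Required noncentrality: δ = z_{0.025} + z_{0.20} = 1.960 + 0.842 = 2.802.
(The second rejection-region term Φ(−δ − z_{α/2}) is negligible and dropped.)
δ = d·√n ⇒ d = δ/√n = 2.802/√313 = 0.1584.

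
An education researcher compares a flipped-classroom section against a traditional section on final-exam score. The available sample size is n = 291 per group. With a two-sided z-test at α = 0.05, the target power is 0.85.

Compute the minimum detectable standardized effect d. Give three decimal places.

d ≈ 0.248

Required noncentrality: δ = z_{0.025} + z_{0.15} = 1.960 + 1.036 = 2.996.
(The second rejection-region term Φ(−δ − z_{α/2}) is negligible and dropped.)
δ = d·√(n/2) ⇒ d = δ/√(n/2) = 2.996/√(291/2) = 0.2484.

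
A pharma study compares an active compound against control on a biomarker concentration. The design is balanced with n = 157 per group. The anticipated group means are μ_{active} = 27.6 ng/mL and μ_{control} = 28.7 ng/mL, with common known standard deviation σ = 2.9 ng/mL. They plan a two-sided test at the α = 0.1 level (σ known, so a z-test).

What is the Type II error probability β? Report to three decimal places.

β ≈ 0.043

Standardized effect: d = |μ_{active} − μ_{control}| / σ = |27.6 − 28.7| / 2.9 = 0.3793
Noncentrality parameter: δ = d·√(n/2) = 0.3793 × √(157/2) = 3.3607
Critical value for a two-sided test at α = 0.1: z_{α/2} = 1.645.
Power = Φ(δ − 1.645) + Φ(−δ − 1.645) = Φ(1.716) + Φ(-5.006) = 0.9569 + 0.0000 = 0.9569.
Type II error: β = 1 − power = 1 − 0.9569 = 0.0431.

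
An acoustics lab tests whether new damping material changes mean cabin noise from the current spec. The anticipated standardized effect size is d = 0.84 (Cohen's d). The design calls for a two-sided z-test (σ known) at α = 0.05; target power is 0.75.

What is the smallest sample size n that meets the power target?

n = 10

For power 0.75 need Φ(δ − z_{0.025}) = 0.75, so δ = z_{0.025} + z_{0.25} = 1.960 + 0.674 = 2.634.
(For δ > 0 the lower-tail rejection region contributes negligibly to power, so the one-term inversion is standard.)
δ = d·√n ⇒ n = (δ/d)² = (2.634 / 0.84)² = 9.84.
Rounding up, n = 10.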